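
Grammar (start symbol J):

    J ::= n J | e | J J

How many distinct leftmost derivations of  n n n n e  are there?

Parse trees for n n n n e:
  [J n [J n [J n [J n [J e]]]]]

1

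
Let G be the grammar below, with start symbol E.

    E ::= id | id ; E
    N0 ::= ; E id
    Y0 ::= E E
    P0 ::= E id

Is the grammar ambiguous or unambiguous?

Only E is reachable from E; ignoring the rest: The reachable grammar is A → atom sep A | atom. Each atom is followed by either the separator (recurse) or end-of-string (stop) — no choice point.

Unambiguous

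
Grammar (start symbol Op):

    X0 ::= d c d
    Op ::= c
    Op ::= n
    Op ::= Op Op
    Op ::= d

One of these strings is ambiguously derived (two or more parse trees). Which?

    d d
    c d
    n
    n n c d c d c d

d d: 1 tree
c d: 1 tree
n: 1 tree
n n c d c d c d: 429 trees

n n c d c d c d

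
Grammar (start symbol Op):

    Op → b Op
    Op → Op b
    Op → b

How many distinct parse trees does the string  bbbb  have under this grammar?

8

Parse trees for bbbb:
  [Op b [Op b [Op b [Op b]]]]
  [Op b [Op b [Op [Op b] b]]]
  [Op b [Op [Op b [Op b]] b]]
  [Op b [Op [Op [Op b] b] b]]
  [Op [Op b [Op b [Op b]]] b]
  [Op [Op b [Op [Op b] b]] b]
  [Op [Op [Op b [Op b]] b] b]
  [Op [Op [Op [Op b] b] b] b]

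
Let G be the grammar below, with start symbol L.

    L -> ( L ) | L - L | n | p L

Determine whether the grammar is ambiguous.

Witness: p n - n

Derivation 1: L ⇒ L - L ⇒ p L - L ⇒ p n - L ⇒ p n - n
Derivation 2: L ⇒ p L ⇒ p L - L ⇒ p n - L ⇒ p n - n

Two distinct leftmost derivations for the same string.

Ambiguous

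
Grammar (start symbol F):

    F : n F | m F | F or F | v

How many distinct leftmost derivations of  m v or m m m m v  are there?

2

Parse trees for m v or m m m m v:
  [F m [F [F v] or [F m [F m [F m [F m [F v]]]]]]]
  [F [F m [F v]] or [F m [F m [F m [F m [F v]]]]]]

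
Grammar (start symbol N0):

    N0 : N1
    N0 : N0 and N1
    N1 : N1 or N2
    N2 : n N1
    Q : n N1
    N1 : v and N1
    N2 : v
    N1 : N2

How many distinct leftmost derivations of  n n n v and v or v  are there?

Parse trees for n n n v and v or v:
  [N0 [N1 [N1 [N2 n [N1 [N2 n [N1 [N2 n [N1 v and [N1 [N2 v]]]]]]]]] or [N2 v]]]
  [N0 [N1 [N2 n [N1 [N1 [N2 n [N1 [N2 n [N1 v and [N1 [N2 v]]]]]]] or [N2 v]]]]]
  [N0 [N1 [N2 n [N1 [N2 n [N1 [N1 [N2 n [N1 v and [N1 [N2 v]]]]] or [N2 v]]]]]]]
  [N0 [N1 [N2 n [N1 [N2 n [N1 [N2 n [N1 [N1 v and [N1 [N2 v]]] or [N2 v]]]]]]]]]
  [N0 [N1 [N2 n [N1 [N2 n [N1 [N2 n [N1 v and [N1 [N1 [N2 v]] or [N2 v]]]]]]]]]]
  [N0 [N0 [N1 [N2 n [N1 [N2 n [N1 [N2 n [N1 [N2 v]]]]]]]]] and [N1 [N1 [N2 v]] or [N2 v]]]

6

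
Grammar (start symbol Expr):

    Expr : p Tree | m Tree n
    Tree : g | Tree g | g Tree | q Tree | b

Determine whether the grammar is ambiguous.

Witness: p g g

Derivation 1: Expr ⇒ p Tree ⇒ p Tree g ⇒ p g g
Derivation 2: Expr ⇒ p Tree ⇒ p g Tree ⇒ p g g

Two distinct leftmost derivations for the same string.

Ambiguous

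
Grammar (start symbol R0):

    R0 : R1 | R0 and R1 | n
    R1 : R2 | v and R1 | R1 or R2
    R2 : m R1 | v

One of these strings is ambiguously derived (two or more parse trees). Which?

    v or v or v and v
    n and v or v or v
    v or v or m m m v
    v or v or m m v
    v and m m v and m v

v and m m v and m v

v or v or v and v: 1 tree
n and v or v or v: 1 tree
v or v or m m m v: 1 tree
v or v or m m v: 1 tree
v and m m v and m v: 4 trees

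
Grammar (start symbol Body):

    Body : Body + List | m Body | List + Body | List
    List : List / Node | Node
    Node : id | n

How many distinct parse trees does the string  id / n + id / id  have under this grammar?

Parse trees for id / n + id / id:
  [Body [Body [List [List [Node id]] / [Node n]]] + [List [List [Node id]] / [Node id]]]
  [Body [List [List [Node id]] / [Node n]] + [Body [List [List [Node id]] / [Node id]]]]

2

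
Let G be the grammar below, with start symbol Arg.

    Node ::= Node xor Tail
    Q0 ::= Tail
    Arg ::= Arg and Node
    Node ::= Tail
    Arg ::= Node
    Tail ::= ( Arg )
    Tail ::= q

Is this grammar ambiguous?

Only Arg, Node, Tail are reachable from Arg; ignoring the rest: Arg → Arg and Node | Node  ;  Node → Node xor Tail | Tail  — a left-associative chain with Tail at the bottom. Each string factors uniquely by precedence.

Unambiguous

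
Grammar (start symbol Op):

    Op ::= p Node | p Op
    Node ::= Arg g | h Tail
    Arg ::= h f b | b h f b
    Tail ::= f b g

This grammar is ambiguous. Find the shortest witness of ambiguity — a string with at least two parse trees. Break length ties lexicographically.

p h f b g

length 5: p h f b g has 2 parse trees

Two derivations of p h f b g:
  Op ⇒ p Node ⇒ p Arg g ⇒ p h f b g
  Op ⇒ p Node ⇒ p h Tail ⇒ p h f b g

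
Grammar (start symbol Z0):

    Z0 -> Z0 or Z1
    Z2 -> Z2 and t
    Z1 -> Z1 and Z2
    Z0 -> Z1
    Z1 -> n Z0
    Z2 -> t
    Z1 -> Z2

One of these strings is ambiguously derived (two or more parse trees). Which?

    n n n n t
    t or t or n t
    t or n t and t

t or n t and t

n n n n t: 1 tree
t or t or n t: 1 tree
t or n t and t: 3 trees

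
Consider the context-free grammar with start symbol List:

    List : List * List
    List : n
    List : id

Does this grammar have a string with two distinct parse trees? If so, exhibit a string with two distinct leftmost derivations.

Ambiguous

Witness: id * id * id

Derivation 1: List ⇒ List * List ⇒ List * List * List ⇒ id * List * List ⇒ id * id * List ⇒ id * id * id
Derivation 2: List ⇒ List * List ⇒ id * List ⇒ id * List * List ⇒ id * id * List ⇒ id * id * id

Two distinct leftmost derivations for the same string.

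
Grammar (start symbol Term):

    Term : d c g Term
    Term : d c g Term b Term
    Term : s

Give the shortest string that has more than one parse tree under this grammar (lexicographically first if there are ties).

length 1: no string has ≥2 trees
length 4: no string has ≥2 trees
length 6: no string has ≥2 trees
length 7: no string has ≥2 trees
length 9: d c g d c g s b s has 2 parse trees

Two derivations of d c g d c g s b s:
  Term ⇒ d c g Term ⇒ d c g d c g Term b Term ⇒ d c g d c g s b Term ⇒ d c g d c g s b s
  Term ⇒ d c g Term b Term ⇒ d c g d c g Term b Term ⇒ d c g d c g s b Term ⇒ d c g d c g s b s

d c g d c g s b s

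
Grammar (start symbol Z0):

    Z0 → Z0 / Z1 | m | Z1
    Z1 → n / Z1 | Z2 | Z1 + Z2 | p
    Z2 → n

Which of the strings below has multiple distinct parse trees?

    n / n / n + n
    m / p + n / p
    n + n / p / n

n / n / n + n

n / n / n + n: 7 trees
m / p + n / p: 1 tree
n + n / p / n: 1 tree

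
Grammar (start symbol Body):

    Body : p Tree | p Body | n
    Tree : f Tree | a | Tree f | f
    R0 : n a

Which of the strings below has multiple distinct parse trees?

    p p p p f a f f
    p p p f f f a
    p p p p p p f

p p p p f a f f: 3 trees
p p p f f f a: 1 tree
p p p p p p f: 1 tree

p p p p f a f f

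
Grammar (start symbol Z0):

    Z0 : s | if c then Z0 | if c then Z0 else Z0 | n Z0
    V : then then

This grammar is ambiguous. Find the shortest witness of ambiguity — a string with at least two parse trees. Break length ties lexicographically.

if c then if c then s else s

length 1: no string has ≥2 trees
length 2: no string has ≥2 trees
length 3: no string has ≥2 trees
length 4: no string has ≥2 trees
length 5: no string has ≥2 trees
length 6: no string has ≥2 trees
length 7: no string has ≥2 trees
length 8: no string has ≥2 trees
length 9: if c then if c then s else s has 2 parse trees

Two derivations of if c then if c then s else s:
  Z0 ⇒ if c then Z0 ⇒ if c then if c then Z0 else Z0 ⇒ if c then if c then s else Z0 ⇒ if c then if c then s else s
  Z0 ⇒ if c then Z0 else Z0 ⇒ if c then if c then Z0 else Z0 ⇒ if c then if c then s else Z0 ⇒ if c then if c then s else s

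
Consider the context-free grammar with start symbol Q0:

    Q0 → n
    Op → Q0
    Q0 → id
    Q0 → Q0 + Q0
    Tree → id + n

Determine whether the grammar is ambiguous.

Ambiguous

Witness: id + id + id

Derivation 1: Q0 ⇒ Q0 + Q0 ⇒ id + Q0 ⇒ id + Q0 + Q0 ⇒ id + id + Q0 ⇒ id + id + id
Derivation 2: Q0 ⇒ Q0 + Q0 ⇒ Q0 + Q0 + Q0 ⇒ id + Q0 + Q0 ⇒ id + id + Q0 ⇒ id + id + id

Two distinct leftmost derivations for the same string.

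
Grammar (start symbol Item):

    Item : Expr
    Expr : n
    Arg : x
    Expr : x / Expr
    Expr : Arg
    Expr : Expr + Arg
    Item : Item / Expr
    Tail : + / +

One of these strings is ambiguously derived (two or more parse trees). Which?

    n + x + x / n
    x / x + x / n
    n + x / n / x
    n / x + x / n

n + x + x / n: 1 tree
x / x + x / n: 3 trees
n + x / n / x: 1 tree
n / x + x / n: 1 tree

x / x + x / n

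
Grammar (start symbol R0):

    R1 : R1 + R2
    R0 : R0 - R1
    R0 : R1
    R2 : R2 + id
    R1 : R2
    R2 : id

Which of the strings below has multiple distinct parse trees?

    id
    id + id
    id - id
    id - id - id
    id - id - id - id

id + id

id: 1 tree
id + id: 2 trees
id - id: 1 tree
id - id - id: 1 tree
id - id - id - id: 1 tree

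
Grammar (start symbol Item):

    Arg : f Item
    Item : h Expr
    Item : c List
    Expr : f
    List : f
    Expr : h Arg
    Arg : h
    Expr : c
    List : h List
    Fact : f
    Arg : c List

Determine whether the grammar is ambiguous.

Unambiguous

Only Item, Expr, Arg, List are reachable from Item; ignoring the rest: Restricted to the reachable nonterminals, every rule has the form A → t or A → t B, and no two rules for the same A share a first terminal. The grammar encodes a DFA — one run per string.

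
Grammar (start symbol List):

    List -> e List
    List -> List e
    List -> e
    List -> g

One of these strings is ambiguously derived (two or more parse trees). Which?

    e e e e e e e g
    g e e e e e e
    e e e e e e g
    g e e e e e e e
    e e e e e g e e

e e e e e g e e

e e e e e e e g: 1 tree
g e e e e e e: 1 tree
e e e e e e g: 1 tree
g e e e e e e e: 1 tree
e e e e e g e e: 21 trees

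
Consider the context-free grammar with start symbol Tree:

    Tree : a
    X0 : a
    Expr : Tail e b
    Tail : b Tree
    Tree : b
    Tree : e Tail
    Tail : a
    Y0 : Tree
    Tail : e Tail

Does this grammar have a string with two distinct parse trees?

(Expr, X0, Y0 are unreachable from Tree, so their rules don't affect L(Tree).) Each reachable nonterminal has at most one production per leading terminal, and all productions are right-linear; the derivation is determined token-by-token.

Unambiguous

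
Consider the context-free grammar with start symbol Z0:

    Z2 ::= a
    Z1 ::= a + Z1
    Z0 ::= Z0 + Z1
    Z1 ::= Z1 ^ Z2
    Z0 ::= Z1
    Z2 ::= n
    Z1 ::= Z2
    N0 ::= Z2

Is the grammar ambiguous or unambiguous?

Witness: a + a

Derivation 1: Z0 ⇒ Z0 + Z1 ⇒ Z1 + Z1 ⇒ Z2 + Z1 ⇒ a + Z1 ⇒ a + Z2 ⇒ a + a
Derivation 2: Z0 ⇒ Z1 ⇒ a + Z1 ⇒ a + Z2 ⇒ a + a

Two distinct leftmost derivations for the same string.

Ambiguous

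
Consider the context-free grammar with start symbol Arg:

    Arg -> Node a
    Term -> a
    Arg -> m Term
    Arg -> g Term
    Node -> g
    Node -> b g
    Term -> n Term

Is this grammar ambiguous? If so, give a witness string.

Ambiguous

Witness: g a

Derivation 1: Arg ⇒ Node a ⇒ g a
Derivation 2: Arg ⇒ g Term ⇒ g a

Two distinct leftmost derivations for the same string.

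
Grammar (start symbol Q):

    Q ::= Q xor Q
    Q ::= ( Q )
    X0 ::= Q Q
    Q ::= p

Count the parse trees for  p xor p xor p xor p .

Parse trees for p xor p xor p xor p:
  [Q [Q p] xor [Q [Q p] xor [Q [Q p] xor [Q p]]]]
  [Q [Q p] xor [Q [Q [Q p] xor [Q p]] xor [Q p]]]
  [Q [Q [Q p] xor [Q p]] xor [Q [Q p] xor [Q p]]]
  [Q [Q [Q p] xor [Q [Q p] xor [Q p]]] xor [Q p]]
  [Q [Q [Q [Q p] xor [Q p]] xor [Q p]] xor [Q p]]

5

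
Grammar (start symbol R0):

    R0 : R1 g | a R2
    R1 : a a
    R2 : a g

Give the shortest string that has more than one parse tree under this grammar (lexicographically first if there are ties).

a a g

length 3: a a g has 2 parse trees

Two derivations of a a g:
  R0 ⇒ R1 g ⇒ a a g
  R0 ⇒ a R2 ⇒ a a g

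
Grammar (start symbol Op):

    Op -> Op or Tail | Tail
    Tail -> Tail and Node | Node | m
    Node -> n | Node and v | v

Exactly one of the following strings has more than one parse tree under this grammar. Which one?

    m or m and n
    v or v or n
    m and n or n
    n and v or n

n and v or n

m or m and n: 1 tree
v or v or n: 1 tree
m and n or n: 1 tree
n and v or n: 2 trees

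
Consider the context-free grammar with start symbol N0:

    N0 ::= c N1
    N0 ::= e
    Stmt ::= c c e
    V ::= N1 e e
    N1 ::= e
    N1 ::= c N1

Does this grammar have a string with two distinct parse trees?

(Stmt, V are unreachable from N0, so their rules don't affect L(N0).) Each reachable nonterminal has at most one production per leading terminal, and all productions are right-linear; the derivation is determined token-by-token.

Unambiguous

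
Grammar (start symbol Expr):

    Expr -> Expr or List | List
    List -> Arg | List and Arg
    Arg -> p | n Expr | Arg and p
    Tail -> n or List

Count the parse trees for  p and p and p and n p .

4

Parse trees for p and p and p and n p:
  [Expr [List [List [Arg [Arg [Arg p] and p] and p]] and [Arg n [Expr [List [Arg p]]]]]]
  [Expr [List [List [List [Arg p]] and [Arg [Arg p] and p]] and [Arg n [Expr [List [Arg p]]]]]]
  [Expr [List [List [List [Arg [Arg p] and p]] and [Arg p]] and [Arg n [Expr [List [Arg p]]]]]]
  [Expr [List [List [List [List [Arg p]] and [Arg p]] and [Arg p]] and [Arg n [Expr [List [Arg p]]]]]]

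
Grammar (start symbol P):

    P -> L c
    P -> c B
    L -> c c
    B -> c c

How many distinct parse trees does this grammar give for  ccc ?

2

Parse trees for ccc:
  [P [L c c] c]
  [P c [B c c]]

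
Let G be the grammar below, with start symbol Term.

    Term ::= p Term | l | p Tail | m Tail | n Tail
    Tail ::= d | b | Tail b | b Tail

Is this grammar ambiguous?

Ambiguous

Witness: m b b

Derivation 1: Term ⇒ m Tail ⇒ m Tail b ⇒ m b b
Derivation 2: Term ⇒ m Tail ⇒ m b Tail ⇒ m b b

Two distinct leftmost derivations for the same string.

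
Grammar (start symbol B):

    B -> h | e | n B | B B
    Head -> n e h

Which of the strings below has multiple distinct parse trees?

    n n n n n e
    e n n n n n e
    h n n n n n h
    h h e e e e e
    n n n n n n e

n n n n n e: 1 tree
e n n n n n e: 1 tree
h n n n n n h: 1 tree
h h e e e e e: 132 trees
n n n n n n e: 1 tree

h h e e e e e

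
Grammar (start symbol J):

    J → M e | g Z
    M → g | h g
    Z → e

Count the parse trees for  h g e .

Parse trees for h g e:
  [J [M h g] e]

1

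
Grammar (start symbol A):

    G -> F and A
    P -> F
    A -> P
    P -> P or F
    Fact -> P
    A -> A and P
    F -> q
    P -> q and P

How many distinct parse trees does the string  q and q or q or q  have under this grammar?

4

Parse trees for q and q or q or q:
  [A [P [P [P q and [P [F q]]] or [F q]] or [F q]]]
  [A [P [P q and [P [P [F q]] or [F q]]] or [F q]]]
  [A [P q and [P [P [P [F q]] or [F q]] or [F q]]]]
  [A [A [P [F q]]] and [P [P [P [F q]] or [F q]] or [F q]]]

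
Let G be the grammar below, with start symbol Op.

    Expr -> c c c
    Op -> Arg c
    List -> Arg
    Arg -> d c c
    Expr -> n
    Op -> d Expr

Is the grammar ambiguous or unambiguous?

Ambiguous

Witness: d c c c

Derivation 1: Op ⇒ Arg c ⇒ d c c c
Derivation 2: Op ⇒ d Expr ⇒ d c c c

Two distinct leftmost derivations for the same string.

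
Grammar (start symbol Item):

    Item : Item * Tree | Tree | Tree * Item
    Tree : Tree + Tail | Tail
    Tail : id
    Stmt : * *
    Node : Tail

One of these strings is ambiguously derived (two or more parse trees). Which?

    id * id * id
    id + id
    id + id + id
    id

id * id * id

id * id * id: 4 trees
id + id: 1 tree
id + id + id: 1 tree
id: 1 tree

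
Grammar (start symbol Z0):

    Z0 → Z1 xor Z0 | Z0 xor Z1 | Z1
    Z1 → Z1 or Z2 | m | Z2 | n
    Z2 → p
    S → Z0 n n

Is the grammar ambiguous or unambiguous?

Ambiguous

Witness: m xor m

Derivation 1: Z0 ⇒ Z1 xor Z0 ⇒ m xor Z0 ⇒ m xor Z1 ⇒ m xor m
Derivation 2: Z0 ⇒ Z0 xor Z1 ⇒ Z1 xor Z1 ⇒ m xor Z1 ⇒ m xor m

Two distinct leftmost derivations for the same string.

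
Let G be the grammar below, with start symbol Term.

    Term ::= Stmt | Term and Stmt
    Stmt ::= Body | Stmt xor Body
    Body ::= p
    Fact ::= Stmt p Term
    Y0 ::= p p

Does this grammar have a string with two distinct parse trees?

Unambiguous

(Fact, Y0 are unreachable from Term, so their rules don't affect L(Term).) The grammar is stratified — Term handles 'and' (left-recursive), Stmt handles 'xor', Body atoms. Each operator has a fixed associativity and precedence level, so every string has one parse.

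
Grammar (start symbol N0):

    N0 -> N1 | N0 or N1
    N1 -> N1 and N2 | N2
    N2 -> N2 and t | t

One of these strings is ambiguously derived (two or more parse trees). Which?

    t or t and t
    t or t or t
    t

t or t and t: 2 trees
t or t or t: 1 tree
t: 1 tree

t or t and t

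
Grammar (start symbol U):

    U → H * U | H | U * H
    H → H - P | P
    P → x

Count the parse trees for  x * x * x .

4

Parse trees for x * x * x:
  [U [H [P x]] * [U [H [P x]] * [U [H [P x]]]]]
  [U [H [P x]] * [U [U [H [P x]]] * [H [P x]]]]
  [U [U [H [P x]] * [U [H [P x]]]] * [H [P x]]]
  [U [U [U [H [P x]]] * [H [P x]]] * [H [P x]]]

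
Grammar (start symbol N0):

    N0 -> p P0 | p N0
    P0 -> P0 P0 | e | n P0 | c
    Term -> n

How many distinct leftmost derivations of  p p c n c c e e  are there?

Parse trees for p p c n c c e e (showing first 6 of 28):
  [N0 p [N0 p [P0 [P0 c] [P0 [P0 n [P0 c]] [P0 [P0 c] [P0 [P0 e] [P0 e]]]]]]]
  [N0 p [N0 p [P0 [P0 c] [P0 [P0 n [P0 c]] [P0 [P0 [P0 c] [P0 e]] [P0 e]]]]]]
  [N0 p [N0 p [P0 [P0 c] [P0 [P0 [P0 n [P0 c]] [P0 c]] [P0 [P0 e] [P0 e]]]]]]
  [N0 p [N0 p [P0 [P0 c] [P0 [P0 n [P0 [P0 c] [P0 c]]] [P0 [P0 e] [P0 e]]]]]]
  [N0 p [N0 p [P0 [P0 c] [P0 [P0 [P0 n [P0 c]] [P0 [P0 c] [P0 e]]] [P0 e]]]]]
  [N0 p [N0 p [P0 [P0 c] [P0 [P0 [P0 [P0 n [P0 c]] [P0 c]] [P0 e]] [P0 e]]]]]

28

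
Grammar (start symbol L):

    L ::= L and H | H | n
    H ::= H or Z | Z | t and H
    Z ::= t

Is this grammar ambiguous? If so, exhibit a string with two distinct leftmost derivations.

Ambiguous

Witness: t and t

Derivation 1: L ⇒ L and H ⇒ H and H ⇒ Z and H ⇒ t and H ⇒ t and Z ⇒ t and t
Derivation 2: L ⇒ H ⇒ t and H ⇒ t and Z ⇒ t and t

Two distinct leftmost derivations for the same string.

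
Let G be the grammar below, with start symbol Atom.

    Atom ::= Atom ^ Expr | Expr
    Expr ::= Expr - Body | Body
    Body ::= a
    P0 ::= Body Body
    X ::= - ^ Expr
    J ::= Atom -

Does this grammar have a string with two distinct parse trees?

Only Atom, Expr, Body are reachable from Atom; ignoring the rest: This is a standard precedence ladder (Atom over Expr over Body), with each level left-recursive on its own operator ('^' at Atom, '-' at Expr). That structure is LR(1), hence unambiguous.

Unambiguous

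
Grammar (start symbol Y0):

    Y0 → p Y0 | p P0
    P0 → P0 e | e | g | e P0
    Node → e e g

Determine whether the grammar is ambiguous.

Witness: p e e

Derivation 1: Y0 ⇒ p P0 ⇒ p P0 e ⇒ p e e
Derivation 2: Y0 ⇒ p P0 ⇒ p e P0 ⇒ p e e

Two distinct leftmost derivations for the same string.

Ambiguous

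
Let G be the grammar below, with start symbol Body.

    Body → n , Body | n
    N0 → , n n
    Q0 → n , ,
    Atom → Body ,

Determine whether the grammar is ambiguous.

Only Body is reachable from Body; ignoring the rest: The reachable grammar is A → atom sep A | atom. Each atom is followed by either the separator (recurse) or end-of-string (stop) — no choice point.

Unambiguous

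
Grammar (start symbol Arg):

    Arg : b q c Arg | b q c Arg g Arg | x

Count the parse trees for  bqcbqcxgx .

Parse trees for bqcbqcxgx:
  [Arg b q c [Arg b q c [Arg x] g [Arg x]]]
  [Arg b q c [Arg b q c [Arg x]] g [Arg x]]

2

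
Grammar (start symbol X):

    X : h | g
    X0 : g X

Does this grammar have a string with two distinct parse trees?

(X0 is unreachable from X, so its rules don't affect L(X).) Each reachable nonterminal has at most one production per leading terminal, and all productions are right-linear; the derivation is determined token-by-token.

Unambiguous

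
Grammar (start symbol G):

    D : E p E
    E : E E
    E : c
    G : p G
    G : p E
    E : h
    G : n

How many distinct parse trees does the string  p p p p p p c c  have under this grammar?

Parse trees for p p p p p p c c:
  [G p [G p [G p [G p [G p [G p [E [E c] [E c]]]]]]]]

1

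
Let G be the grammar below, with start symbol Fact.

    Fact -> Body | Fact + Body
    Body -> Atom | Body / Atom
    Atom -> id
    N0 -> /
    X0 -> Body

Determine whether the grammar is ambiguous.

Only Fact, Body, Atom are reachable from Fact; ignoring the rest: This is a standard precedence ladder (Fact over Body over Atom), with each level left-recursive on its own operator ('+' at Fact, '/' at Body). That structure is LR(1), hence unambiguous.

Unambiguous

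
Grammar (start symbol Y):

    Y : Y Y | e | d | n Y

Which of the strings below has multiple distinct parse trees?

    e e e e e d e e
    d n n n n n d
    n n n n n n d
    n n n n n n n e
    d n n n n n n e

e e e e e d e e: 429 trees
d n n n n n d: 1 tree
n n n n n n d: 1 tree
n n n n n n n e: 1 tree
d n n n n n n e: 1 tree

e e e e e d e e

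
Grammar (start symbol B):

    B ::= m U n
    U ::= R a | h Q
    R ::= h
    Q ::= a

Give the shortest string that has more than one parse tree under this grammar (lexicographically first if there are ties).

m h a n

length 4: m h a n has 2 parse trees

Two derivations of m h a n:
  B ⇒ m U n ⇒ m R a n ⇒ m h a n
  B ⇒ m U n ⇒ m h Q n ⇒ m h a n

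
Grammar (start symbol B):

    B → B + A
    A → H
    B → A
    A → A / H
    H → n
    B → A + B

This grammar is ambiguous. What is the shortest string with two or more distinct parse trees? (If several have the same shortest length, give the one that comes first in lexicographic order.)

length 1: no string has ≥2 trees
length 3: n + n has 2 parse trees

Two derivations of n + n:
  B ⇒ B + A ⇒ A + A ⇒ H + A ⇒ n + A ⇒ n + H ⇒ n + n
  B ⇒ A + B ⇒ H + B ⇒ n + B ⇒ n + A ⇒ n + H ⇒ n + n

n + n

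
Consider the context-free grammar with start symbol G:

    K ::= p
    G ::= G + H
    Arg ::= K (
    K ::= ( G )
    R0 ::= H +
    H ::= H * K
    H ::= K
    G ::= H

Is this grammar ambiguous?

Only G, H, K are reachable from G; ignoring the rest: The grammar is stratified — G handles '+' (left-recursive), H handles '*', K atoms. Each operator has a fixed associativity and precedence level, so every string has one parse.

Unambiguous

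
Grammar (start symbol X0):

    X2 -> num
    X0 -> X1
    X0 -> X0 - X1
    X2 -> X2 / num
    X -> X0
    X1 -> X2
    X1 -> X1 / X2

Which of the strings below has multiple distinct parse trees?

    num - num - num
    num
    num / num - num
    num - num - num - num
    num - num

num - num - num: 1 tree
num: 1 tree
num / num - num: 2 trees
num - num - num - num: 1 tree
num - num: 1 tree

num / num - num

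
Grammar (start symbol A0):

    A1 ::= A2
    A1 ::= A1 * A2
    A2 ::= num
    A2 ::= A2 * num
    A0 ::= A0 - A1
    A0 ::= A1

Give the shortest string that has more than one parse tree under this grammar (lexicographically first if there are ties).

length 1: no string has ≥2 trees
length 3: num * num has 2 parse trees

Two derivations of num * num:
  A0 ⇒ A1 ⇒ A2 ⇒ A2 * num ⇒ num * num
  A0 ⇒ A1 ⇒ A1 * A2 ⇒ A2 * A2 ⇒ num * A2 ⇒ num * num

num * num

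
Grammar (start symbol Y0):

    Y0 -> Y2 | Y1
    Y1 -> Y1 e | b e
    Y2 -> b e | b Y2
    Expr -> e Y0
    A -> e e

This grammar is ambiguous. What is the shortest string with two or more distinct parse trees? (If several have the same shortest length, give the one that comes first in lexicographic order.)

b e

length 2: b e has 2 parse trees

Two derivations of b e:
  Y0 ⇒ Y2 ⇒ b e
  Y0 ⇒ Y1 ⇒ b e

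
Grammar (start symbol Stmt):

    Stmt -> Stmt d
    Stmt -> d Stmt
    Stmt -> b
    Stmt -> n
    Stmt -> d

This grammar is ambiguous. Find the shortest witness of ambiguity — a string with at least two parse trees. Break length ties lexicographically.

d d

length 1: no string has ≥2 trees
length 2: d d has 2 parse trees

Two derivations of d d:
  Stmt ⇒ Stmt d ⇒ d d
  Stmt ⇒ d Stmt ⇒ d d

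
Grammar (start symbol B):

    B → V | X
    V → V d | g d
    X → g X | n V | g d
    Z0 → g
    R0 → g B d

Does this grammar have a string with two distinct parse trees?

Witness: g d

Derivation 1: B ⇒ V ⇒ g d
Derivation 2: B ⇒ X ⇒ g d

Two distinct leftmost derivations for the same string.

Ambiguous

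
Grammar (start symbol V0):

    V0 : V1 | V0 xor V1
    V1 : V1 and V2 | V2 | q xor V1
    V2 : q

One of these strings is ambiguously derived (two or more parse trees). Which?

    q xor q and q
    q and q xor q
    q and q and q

q xor q and q

q xor q and q: 3 trees
q and q xor q: 1 tree
q and q and q: 1 tree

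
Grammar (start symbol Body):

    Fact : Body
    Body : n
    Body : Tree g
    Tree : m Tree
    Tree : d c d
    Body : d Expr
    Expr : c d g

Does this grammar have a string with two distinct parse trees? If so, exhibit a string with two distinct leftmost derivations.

Witness: d c d g

Derivation 1: Body ⇒ Tree g ⇒ d c d g
Derivation 2: Body ⇒ d Expr ⇒ d c d g

Two distinct leftmost derivations for the same string.

Ambiguous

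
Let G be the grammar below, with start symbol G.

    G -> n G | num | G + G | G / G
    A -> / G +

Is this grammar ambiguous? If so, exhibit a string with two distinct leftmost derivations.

Ambiguous

Witness: n num + num

Derivation 1: G ⇒ n G ⇒ n G + G ⇒ n num + G ⇒ n num + num
Derivation 2: G ⇒ G + G ⇒ n G + G ⇒ n num + G ⇒ n num + num

Two distinct leftmost derivations for the same string.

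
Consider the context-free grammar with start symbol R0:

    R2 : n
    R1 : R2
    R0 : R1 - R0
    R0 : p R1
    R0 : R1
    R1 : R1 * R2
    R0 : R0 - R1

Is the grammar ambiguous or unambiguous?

Witness: n - n

Derivation 1: R0 ⇒ R1 - R0 ⇒ R2 - R0 ⇒ n - R0 ⇒ n - R1 ⇒ n - R2 ⇒ n - n
Derivation 2: R0 ⇒ R0 - R1 ⇒ R1 - R1 ⇒ R2 - R1 ⇒ n - R1 ⇒ n - R2 ⇒ n - n

Two distinct leftmost derivations for the same string.

Ambiguous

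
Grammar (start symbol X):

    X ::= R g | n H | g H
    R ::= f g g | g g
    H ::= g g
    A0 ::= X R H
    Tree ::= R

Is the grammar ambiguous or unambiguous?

Witness: g g g

Derivation 1: X ⇒ R g ⇒ g g g
Derivation 2: X ⇒ g H ⇒ g g g

Two distinct leftmost derivations for the same string.

Ambiguous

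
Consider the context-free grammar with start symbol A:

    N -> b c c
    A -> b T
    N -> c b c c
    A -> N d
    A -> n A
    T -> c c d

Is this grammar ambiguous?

Ambiguous

Witness: b c c d

Derivation 1: A ⇒ b T ⇒ b c c d
Derivation 2: A ⇒ N d ⇒ b c c d

Two distinct leftmost derivations for the same string.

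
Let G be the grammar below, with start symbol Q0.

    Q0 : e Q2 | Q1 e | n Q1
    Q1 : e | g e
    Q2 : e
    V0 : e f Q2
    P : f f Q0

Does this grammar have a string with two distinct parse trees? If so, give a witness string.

Witness: e e

Derivation 1: Q0 ⇒ e Q2 ⇒ e e
Derivation 2: Q0 ⇒ Q1 e ⇒ e e

Two distinct leftmost derivations for the same string.

Ambiguous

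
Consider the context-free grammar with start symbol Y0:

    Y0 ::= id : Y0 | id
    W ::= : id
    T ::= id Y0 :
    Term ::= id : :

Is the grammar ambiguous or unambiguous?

Unambiguous

Only Y0 is reachable from Y0; ignoring the rest: The reachable grammar is A → atom sep A | atom. Each atom is followed by either the separator (recurse) or end-of-string (stop) — no choice point.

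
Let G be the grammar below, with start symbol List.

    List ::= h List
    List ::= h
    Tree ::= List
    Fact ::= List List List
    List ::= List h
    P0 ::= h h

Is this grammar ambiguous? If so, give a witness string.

Witness: h h

Derivation 1: List ⇒ h List ⇒ h h
Derivation 2: List ⇒ List h ⇒ h h

Two distinct leftmost derivations for the same string.

Ambiguous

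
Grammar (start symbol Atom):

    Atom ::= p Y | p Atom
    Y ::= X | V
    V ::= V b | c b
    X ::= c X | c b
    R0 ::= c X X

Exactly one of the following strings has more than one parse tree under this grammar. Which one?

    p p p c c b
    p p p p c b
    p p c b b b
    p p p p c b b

p p p c c b: 1 tree
p p p p c b: 2 trees
p p c b b b: 1 tree
p p p p c b b: 1 tree

p p p p c b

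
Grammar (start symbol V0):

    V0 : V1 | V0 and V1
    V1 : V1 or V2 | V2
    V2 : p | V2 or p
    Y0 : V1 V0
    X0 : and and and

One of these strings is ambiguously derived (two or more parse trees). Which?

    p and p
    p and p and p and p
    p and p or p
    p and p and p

p and p: 1 tree
p and p and p and p: 1 tree
p and p or p: 2 trees
p and p and p: 1 tree

p and p or p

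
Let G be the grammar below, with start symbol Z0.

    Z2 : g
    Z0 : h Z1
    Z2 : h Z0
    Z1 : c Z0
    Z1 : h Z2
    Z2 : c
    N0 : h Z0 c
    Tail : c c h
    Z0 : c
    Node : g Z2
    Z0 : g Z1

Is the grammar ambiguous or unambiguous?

Unambiguous

Only Z0, Z1, Z2 are reachable from Z0; ignoring the rest: The reachable rules are right-linear with at most one rule per (nonterminal, next-terminal) pair. Each input token forces the next rule, so parsing is deterministic.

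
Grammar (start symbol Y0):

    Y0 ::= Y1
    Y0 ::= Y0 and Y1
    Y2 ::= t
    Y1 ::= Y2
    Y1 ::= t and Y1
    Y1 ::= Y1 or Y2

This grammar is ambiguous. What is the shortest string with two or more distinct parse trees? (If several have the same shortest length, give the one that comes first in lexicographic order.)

t and t

length 1: no string has ≥2 trees
length 3: t and t has 2 parse trees

Two derivations of t and t:
  Y0 ⇒ Y1 ⇒ t and Y1 ⇒ t and Y2 ⇒ t and t
  Y0 ⇒ Y0 and Y1 ⇒ Y1 and Y1 ⇒ Y2 and Y1 ⇒ t and Y1 ⇒ t and Y2 ⇒ t and t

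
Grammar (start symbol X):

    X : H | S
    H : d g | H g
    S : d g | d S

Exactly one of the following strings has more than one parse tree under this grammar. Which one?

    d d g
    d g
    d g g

d d g: 1 tree
d g: 2 trees
d g g: 1 tree

d g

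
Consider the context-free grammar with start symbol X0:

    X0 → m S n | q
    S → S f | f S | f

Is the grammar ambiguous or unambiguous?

Witness: m f f n

Derivation 1: X0 ⇒ m S n ⇒ m S f n ⇒ m f f n
Derivation 2: X0 ⇒ m S n ⇒ m f S n ⇒ m f f n

Two distinct leftmost derivations for the same string.

Ambiguous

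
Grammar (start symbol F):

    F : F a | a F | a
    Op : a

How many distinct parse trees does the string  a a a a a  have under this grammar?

Parse trees for a a a a a (showing first 6 of 16):
  [F [F [F [F [F a] a] a] a] a]
  [F [F [F [F a [F a]] a] a] a]
  [F [F [F a [F [F a] a]] a] a]
  [F [F [F a [F a [F a]]] a] a]
  [F [F a [F [F [F a] a] a]] a]
  [F [F a [F [F a [F a]] a]] a]

16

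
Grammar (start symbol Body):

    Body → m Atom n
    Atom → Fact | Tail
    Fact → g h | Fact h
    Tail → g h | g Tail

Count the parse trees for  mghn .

Parse trees for mghn:
  [Body m [Atom [Fact g h]] n]
  [Body m [Atom [Tail g h]] n]

2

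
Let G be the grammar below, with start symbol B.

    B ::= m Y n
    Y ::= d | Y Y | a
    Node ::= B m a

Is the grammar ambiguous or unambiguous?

Ambiguous

Witness: m a a a n

Derivation 1: B ⇒ m Y n ⇒ m Y Y n ⇒ m Y Y Y n ⇒ m a Y Y n ⇒ m a a Y n ⇒ m a a a n
Derivation 2: B ⇒ m Y n ⇒ m Y Y n ⇒ m a Y n ⇒ m a Y Y n ⇒ m a a Y n ⇒ m a a a n

Two distinct leftmost derivations for the same string.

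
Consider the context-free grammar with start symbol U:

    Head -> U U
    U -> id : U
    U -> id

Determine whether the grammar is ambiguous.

Only U is reachable from U; ignoring the rest: The reachable grammar is A → atom sep A | atom. Each atom is followed by either the separator (recurse) or end-of-string (stop) — no choice point.

Unambiguous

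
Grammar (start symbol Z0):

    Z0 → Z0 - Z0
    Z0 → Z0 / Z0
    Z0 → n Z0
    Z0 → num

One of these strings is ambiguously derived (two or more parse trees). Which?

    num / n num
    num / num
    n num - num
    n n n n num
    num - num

n num - num

num / n num: 1 tree
num / num: 1 tree
n num - num: 2 trees
n n n n num: 1 tree
num - num: 1 tree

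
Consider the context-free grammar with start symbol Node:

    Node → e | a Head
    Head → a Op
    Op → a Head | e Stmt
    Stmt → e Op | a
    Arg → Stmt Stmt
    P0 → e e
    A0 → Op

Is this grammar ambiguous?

Unambiguous

Only Node, Head, Op, Stmt are reachable from Node; ignoring the rest: Restricted to the reachable nonterminals, every rule has the form A → t or A → t B, and no two rules for the same A share a first terminal. The grammar encodes a DFA — one run per string.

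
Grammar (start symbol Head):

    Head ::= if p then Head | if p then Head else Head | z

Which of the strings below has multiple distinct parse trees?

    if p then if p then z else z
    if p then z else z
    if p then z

if p then if p then z else z

if p then if p then z else z: 2 trees
if p then z else z: 1 tree
if p then z: 1 tree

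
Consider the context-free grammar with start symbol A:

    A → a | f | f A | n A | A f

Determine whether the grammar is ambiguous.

Witness: f f

Derivation 1: A ⇒ f A ⇒ f f
Derivation 2: A ⇒ A f ⇒ f f

Two distinct leftmost derivations for the same string.

Ambiguous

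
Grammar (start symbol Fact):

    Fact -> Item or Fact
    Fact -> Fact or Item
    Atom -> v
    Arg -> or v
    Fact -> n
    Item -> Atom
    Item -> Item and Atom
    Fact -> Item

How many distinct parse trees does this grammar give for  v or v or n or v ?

Parse trees for v or v or n or v:
  [Fact [Item [Atom v]] or [Fact [Item [Atom v]] or [Fact [Fact n] or [Item [Atom v]]]]]
  [Fact [Item [Atom v]] or [Fact [Fact [Item [Atom v]] or [Fact n]] or [Item [Atom v]]]]
  [Fact [Fact [Item [Atom v]] or [Fact [Item [Atom v]] or [Fact n]]] or [Item [Atom v]]]

3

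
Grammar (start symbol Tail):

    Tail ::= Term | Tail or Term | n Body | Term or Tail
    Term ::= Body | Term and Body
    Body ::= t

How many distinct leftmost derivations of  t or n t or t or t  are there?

3

Parse trees for t or n t or t or t:
  [Tail [Tail [Tail [Term [Body t]] or [Tail n [Body t]]] or [Term [Body t]]] or [Term [Body t]]]
  [Tail [Tail [Term [Body t]] or [Tail [Tail n [Body t]] or [Term [Body t]]]] or [Term [Body t]]]
  [Tail [Term [Body t]] or [Tail [Tail [Tail n [Body t]] or [Term [Body t]]] or [Term [Body t]]]]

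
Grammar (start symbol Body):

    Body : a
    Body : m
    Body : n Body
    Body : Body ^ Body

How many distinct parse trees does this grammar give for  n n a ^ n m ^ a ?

Parse trees for n n a ^ n m ^ a (showing first 6 of 12):
  [Body n [Body n [Body [Body a] ^ [Body n [Body [Body m] ^ [Body a]]]]]]
  [Body n [Body n [Body [Body a] ^ [Body [Body n [Body m]] ^ [Body a]]]]]
  [Body n [Body n [Body [Body [Body a] ^ [Body n [Body m]]] ^ [Body a]]]]
  [Body n [Body [Body n [Body a]] ^ [Body n [Body [Body m] ^ [Body a]]]]]
  [Body n [Body [Body n [Body a]] ^ [Body [Body n [Body m]] ^ [Body a]]]]
  [Body n [Body [Body n [Body [Body a] ^ [Body n [Body m]]]] ^ [Body a]]]

12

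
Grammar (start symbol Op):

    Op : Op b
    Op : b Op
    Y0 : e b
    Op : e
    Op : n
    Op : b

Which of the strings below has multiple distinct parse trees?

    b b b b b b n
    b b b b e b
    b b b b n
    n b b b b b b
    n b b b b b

b b b b e b

b b b b b b n: 1 tree
b b b b e b: 5 trees
b b b b n: 1 tree
n b b b b b b: 1 tree
n b b b b b: 1 tree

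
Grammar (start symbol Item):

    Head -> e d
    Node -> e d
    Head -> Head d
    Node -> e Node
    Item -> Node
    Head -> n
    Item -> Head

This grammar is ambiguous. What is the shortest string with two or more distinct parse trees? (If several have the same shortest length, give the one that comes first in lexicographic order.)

e d

length 1: no string has ≥2 trees
length 2: e d has 2 parse trees

Two derivations of e d:
  Item ⇒ Node ⇒ e d
  Item ⇒ Head ⇒ e d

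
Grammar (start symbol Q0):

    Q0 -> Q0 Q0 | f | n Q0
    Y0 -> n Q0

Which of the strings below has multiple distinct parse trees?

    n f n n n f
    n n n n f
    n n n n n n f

n f n n n f

n f n n n f: 2 trees
n n n n f: 1 tree
n n n n n n f: 1 tree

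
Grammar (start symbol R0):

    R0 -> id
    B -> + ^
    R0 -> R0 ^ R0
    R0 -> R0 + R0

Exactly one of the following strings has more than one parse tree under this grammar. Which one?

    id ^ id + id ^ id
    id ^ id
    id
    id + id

id ^ id + id ^ id: 5 trees
id ^ id: 1 tree
id: 1 tree
id + id: 1 tree

id ^ id + id ^ id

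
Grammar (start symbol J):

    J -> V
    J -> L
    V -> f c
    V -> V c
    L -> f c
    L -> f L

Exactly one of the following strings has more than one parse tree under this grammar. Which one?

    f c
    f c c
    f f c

f c

f c: 2 trees
f c c: 1 tree
f f c: 1 tree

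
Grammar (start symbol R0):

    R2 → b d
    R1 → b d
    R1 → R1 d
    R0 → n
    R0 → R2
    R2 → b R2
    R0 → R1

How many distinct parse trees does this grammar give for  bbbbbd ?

1

Parse trees for bbbbbd:
  [R0 [R2 b [R2 b [R2 b [R2 b [R2 b d]]]]]]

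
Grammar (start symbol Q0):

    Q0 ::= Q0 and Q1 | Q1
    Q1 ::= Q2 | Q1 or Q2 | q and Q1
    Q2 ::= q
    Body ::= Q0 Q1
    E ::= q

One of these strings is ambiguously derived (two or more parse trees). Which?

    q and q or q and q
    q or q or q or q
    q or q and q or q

q and q or q and q: 3 trees
q or q or q or q: 1 tree
q or q and q or q: 1 tree

q and q or q and q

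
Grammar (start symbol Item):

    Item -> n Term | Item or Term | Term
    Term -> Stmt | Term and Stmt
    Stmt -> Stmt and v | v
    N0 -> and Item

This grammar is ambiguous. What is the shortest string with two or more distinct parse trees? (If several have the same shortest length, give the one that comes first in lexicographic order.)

v and v

length 1: no string has ≥2 trees
length 2: no string has ≥2 trees
length 3: v and v has 2 parse trees

Two derivations of v and v:
  Item ⇒ Term ⇒ Stmt ⇒ Stmt and v ⇒ v and v
  Item ⇒ Term ⇒ Term and Stmt ⇒ Stmt and Stmt ⇒ v and Stmt ⇒ v and v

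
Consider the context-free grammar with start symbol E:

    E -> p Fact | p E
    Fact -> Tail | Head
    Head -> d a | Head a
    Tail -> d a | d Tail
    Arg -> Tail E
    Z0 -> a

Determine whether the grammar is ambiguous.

Ambiguous

Witness: p d a

Derivation 1: E ⇒ p Fact ⇒ p Tail ⇒ p d a
Derivation 2: E ⇒ p Fact ⇒ p Head ⇒ p d a

Two distinct leftmost derivations for the same string.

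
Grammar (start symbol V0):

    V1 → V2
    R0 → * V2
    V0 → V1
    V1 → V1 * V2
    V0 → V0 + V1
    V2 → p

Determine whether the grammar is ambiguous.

Only V0, V1, V2 are reachable from V0; ignoring the rest: V0 → V0 + V1 | V1  ;  V1 → V1 * V2 | V2  — a left-associative chain with V2 at the bottom. Each string factors uniquely by precedence.

Unambiguous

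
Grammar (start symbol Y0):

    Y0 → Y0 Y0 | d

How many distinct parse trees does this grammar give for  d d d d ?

Parse trees for d d d d:
  [Y0 [Y0 d] [Y0 [Y0 d] [Y0 [Y0 d] [Y0 d]]]]
  [Y0 [Y0 d] [Y0 [Y0 [Y0 d] [Y0 d]] [Y0 d]]]
  [Y0 [Y0 [Y0 d] [Y0 d]] [Y0 [Y0 d] [Y0 d]]]
  [Y0 [Y0 [Y0 d] [Y0 [Y0 d] [Y0 d]]] [Y0 d]]
  [Y0 [Y0 [Y0 [Y0 d] [Y0 d]] [Y0 d]] [Y0 d]]

5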